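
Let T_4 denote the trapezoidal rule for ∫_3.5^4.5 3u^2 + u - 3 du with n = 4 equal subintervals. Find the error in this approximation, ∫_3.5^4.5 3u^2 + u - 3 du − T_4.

Exact integral: ∫_3.5^4.5 f(u) du = 49.25.
T_4 = 49.28125.
Error = 49.25 − 49.28125 = -0.03125.

-0.03125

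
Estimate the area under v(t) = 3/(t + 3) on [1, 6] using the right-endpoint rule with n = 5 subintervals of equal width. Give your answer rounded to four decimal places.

2.2369

Δt = (6 − 1)/5 = 1.
Right endpoints: 2, 3, 4, 5, 6.
v(2) = 0.6, v(3) = 0.5, v(4) = 3/7, v(5) = 0.375, v(6) = 1/3.
Sum = Δt · [v(2) + v(3) + v(4) + v(5) + v(6)].
Sum ≈ 2.2369.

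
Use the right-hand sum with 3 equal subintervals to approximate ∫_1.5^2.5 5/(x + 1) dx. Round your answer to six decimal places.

1.590742

Δx = (2.5 − 1.5)/3 = 1/3.
Right endpoints: 11/6, 13/6, 2.5.
f(11/6) = 30/17, f(13/6) = 30/19, f(2.5) = 10/7.
Sum = Δx · [f(11/6) + f(13/6) + f(2.5)].
Sum ≈ 1.590742.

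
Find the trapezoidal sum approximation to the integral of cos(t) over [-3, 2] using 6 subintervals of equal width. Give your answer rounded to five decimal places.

0.98891

Δt = (2 − (-3))/6 = 5/6.
f(-3) ≈ -0.98999, f(-13/6) ≈ -0.56123, f(-4/3) ≈ 0.23524, f(-0.5) ≈ 0.87758, f(1/3) ≈ 0.94496, f(7/6) ≈ 0.39322, f(2) ≈ -0.41615.
T_6 = (Δt/2)·[f(t_0) + 2f(t_1) + ... + 2f(t_{5}) + f(t_6)].
Sum ≈ 0.98891.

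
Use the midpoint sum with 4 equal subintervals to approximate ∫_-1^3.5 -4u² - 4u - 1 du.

Δu = (3.5 − (-1))/4 = 1.125.
Midpoints: -0.4375, 0.6875, 1.8125, 2.9375.
f(-0.4375) = -0.015625, f(0.6875) = -5.640625, f(1.8125) = -21.390625, f(2.9375) = -47.265625.
Sum = Δu · [f(-0.4375) + f(0.6875) + f(1.8125) + f(2.9375)].
Sum = -83.6015625.

-83.6015625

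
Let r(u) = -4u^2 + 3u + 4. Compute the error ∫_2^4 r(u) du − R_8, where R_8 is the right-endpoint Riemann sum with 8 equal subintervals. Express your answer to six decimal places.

Exact integral: ∫_2^4 r(u) du ≈ -48.66666667.
R_8 = -54.
Error ≈ -48.66666667 − (-54) ≈ 5.333333.

5.333333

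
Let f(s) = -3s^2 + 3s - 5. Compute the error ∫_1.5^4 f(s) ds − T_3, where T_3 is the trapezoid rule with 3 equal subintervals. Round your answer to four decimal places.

Exact integral: ∫_1.5^4 f(s) ds = -52.5.
T_3 ≈ -53.368056.
Error ≈ -52.5 − (-53.368056) ≈ 0.8681.

0.8681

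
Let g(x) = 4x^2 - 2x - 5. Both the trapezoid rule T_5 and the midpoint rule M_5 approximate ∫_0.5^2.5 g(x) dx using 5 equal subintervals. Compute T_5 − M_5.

T_5 = 4.88.
M_5 = 4.56.
T_5 − M_5 = 0.32.

0.32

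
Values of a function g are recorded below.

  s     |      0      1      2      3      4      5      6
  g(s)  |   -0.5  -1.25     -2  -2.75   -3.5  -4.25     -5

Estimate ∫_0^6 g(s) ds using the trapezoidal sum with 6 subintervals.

Δs = 1.
T_6 = (1/2)·[(-0.5) + 2·(-1.25) + 2·(-2) + 2·(-2.75) + 2·(-3.5) + 2·(-4.25) + (-5)] = -16.5.

-16.5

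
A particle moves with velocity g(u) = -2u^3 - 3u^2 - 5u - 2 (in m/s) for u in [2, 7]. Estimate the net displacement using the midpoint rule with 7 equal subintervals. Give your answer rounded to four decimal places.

-1643.6224

Δu = (7 − 2)/7 = 5/7.
Midpoints: 33/14, 43/14, 53/14, 4.5, 73/14, 83/14, 93/14.
g(33/14) = -19430/343, g(43/14) = -71075/686, g(53/14) = -59145/343, g(4.5) = -267.5, g(73/14) = -134860/343, g(83/14) = -379935/686, g(93/14) = -258575/343.
Sum = Δu · [g(33/14) + g(43/14) + g(53/14) + ...].
Sum ≈ -1643.6224.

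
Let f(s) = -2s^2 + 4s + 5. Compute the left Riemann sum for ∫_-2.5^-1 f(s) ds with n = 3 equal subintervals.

-17

Δs = (-1 − (-2.5))/3 = 0.5.
Left endpoints: -2.5, -2, -1.5.
f(-2.5) = -17.5, f(-2) = -11, f(-1.5) = -5.5.
Sum = Δs · [f(-2.5) + f(-2) + f(-1.5)].
Sum = -17.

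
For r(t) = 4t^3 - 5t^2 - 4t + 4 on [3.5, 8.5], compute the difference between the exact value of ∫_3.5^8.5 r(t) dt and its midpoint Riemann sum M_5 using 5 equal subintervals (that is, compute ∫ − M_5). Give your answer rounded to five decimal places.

Exact integral: ∫_3.5^8.5 r(t) dt ≈ 4017.9166667.
M_5 = 3990.
Error ≈ 4017.9166667 − 3990 ≈ 27.91667.

27.91667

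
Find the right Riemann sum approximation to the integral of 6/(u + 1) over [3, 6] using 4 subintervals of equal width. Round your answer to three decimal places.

3.128

Δu = (6 − 3)/4 = 0.75.
Right endpoints: 3.75, 4.5, 5.25, 6.
f(3.75) = 24/19, f(4.5) = 12/11, f(5.25) = 0.96, f(6) = 6/7.
Sum = Δu · [f(3.75) + f(4.5) + f(5.25) + f(6)].
Sum ≈ 3.128.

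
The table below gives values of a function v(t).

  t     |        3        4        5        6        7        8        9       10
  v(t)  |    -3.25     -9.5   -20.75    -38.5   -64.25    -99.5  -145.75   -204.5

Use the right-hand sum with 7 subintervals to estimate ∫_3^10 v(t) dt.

Δt = 1.
Sum = 1·[(-9.5) + (-20.75) + (-38.5) + (-64.25) + (-99.5) + (-145.75) + (-204.5)] = -582.75.

-582.75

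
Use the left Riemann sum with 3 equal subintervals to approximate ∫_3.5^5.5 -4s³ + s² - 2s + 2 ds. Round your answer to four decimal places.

-585.6852

Δs = (5.5 − 3.5)/3 = 2/3.
Left endpoints: 3.5, 25/6, 29/6.
f(3.5) = -164.25, f(25/6) = -30059/108, f(29/6) = -47083/108.
Sum = Δs · [f(3.5) + f(25/6) + f(29/6)].
Sum ≈ -585.6852.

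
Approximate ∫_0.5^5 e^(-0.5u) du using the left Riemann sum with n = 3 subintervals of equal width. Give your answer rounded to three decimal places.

Δu = (5 − 0.5)/3 = 1.5.
Left endpoints: 0.5, 2, 3.5.
f(0.5) ≈ 0.779, f(2) ≈ 0.368, f(3.5) ≈ 0.174.
Sum = Δu · [f(0.5) + f(2) + f(3.5)].
Sum ≈ 1.981.

1.981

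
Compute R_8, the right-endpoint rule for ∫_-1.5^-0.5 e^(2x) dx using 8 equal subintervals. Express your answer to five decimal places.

Δx = (-0.5 − (-1.5))/8 = 0.125.
Right endpoints: -1.375, -1.25, -1.125, -1, -0.875, -0.75, -0.625, -0.5.
f(-1.375) ≈ 0.06393, f(-1.25) ≈ 0.08208, f(-1.125) ≈ 0.10540, f(-1) ≈ 0.13534, f(-0.875) ≈ 0.17377, f(-0.75) ≈ 0.22313, f(-0.625) ≈ 0.28650, f(-0.5) ≈ 0.36788.
Sum = Δx · [f(-1.375) + f(-1.25) + f(-1.125) + ...].
Sum ≈ 0.17975.

0.17975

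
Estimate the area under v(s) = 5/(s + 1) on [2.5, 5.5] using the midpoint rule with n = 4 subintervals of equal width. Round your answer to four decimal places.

Δs = (5.5 − 2.5)/4 = 0.75.
Midpoints: 2.875, 3.625, 4.375, 5.125.
v(2.875) = 40/31, v(3.625) = 40/37, v(4.375) = 40/43, v(5.125) = 40/49.
Sum = Δs · [v(2.875) + v(3.625) + v(4.375) + v(5.125)].
Sum ≈ 3.0885.

3.0885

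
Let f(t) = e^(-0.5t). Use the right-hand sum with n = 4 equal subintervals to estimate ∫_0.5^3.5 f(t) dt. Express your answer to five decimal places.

Δt = (3.5 − 0.5)/4 = 0.75.
Right endpoints: 1.25, 2, 2.75, 3.5.
f(1.25) ≈ 0.53526, f(2) ≈ 0.36788, f(2.75) ≈ 0.25284, f(3.5) ≈ 0.17377.
Sum = Δt · [f(1.25) + f(2) + f(2.75) + f(3.5)].
Sum ≈ 0.99732.

0.99732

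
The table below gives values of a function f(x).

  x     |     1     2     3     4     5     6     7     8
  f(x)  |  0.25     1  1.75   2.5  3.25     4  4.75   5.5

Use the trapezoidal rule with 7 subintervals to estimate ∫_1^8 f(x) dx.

Δx = 1.
T_7 = (1/2)·[0.25 + 2·1 + 2·1.75 + 2·2.5 + 2·3.25 + 2·4 + 2·4.75 + 5.5] = 20.125.

20.125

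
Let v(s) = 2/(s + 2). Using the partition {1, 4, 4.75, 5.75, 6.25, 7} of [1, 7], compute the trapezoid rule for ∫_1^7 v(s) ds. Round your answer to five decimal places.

2.31266

Subinterval widths: 3, 0.75, 1, 0.5, 0.75.
v(1) = 2/3, v(4) = 1/3, v(4.75) = 8/27, v(5.75) = 8/31, v(6.25) = 8/33, v(7) = 2/9.
On each subinterval the trapezoid contributes (Δs_i/2)·[v(s_{i-1}) + v(s_i)].
Sum ≈ 2.31266.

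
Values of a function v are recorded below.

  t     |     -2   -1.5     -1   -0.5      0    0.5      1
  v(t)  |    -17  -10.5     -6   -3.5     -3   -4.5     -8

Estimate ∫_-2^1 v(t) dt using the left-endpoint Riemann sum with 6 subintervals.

-22.25

Δt = 0.5.
Sum = 0.5·[(-17) + (-10.5) + (-6) + (-3.5) + (-3) + (-4.5)] = -22.25.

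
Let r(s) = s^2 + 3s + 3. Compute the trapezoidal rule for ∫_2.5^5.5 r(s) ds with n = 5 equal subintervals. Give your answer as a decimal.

95.43

Δs = (5.5 − 2.5)/5 = 0.6.
r(2.5) = 16.75, r(3.1) = 21.91, r(3.7) = 27.79, r(4.3) = 34.39, r(4.9) = 41.71, r(5.5) = 49.75.
T_5 = (Δs/2)·[r(s_0) + 2r(s_1) + ... + 2r(s_{4}) + r(s_5)].
Sum = 95.43.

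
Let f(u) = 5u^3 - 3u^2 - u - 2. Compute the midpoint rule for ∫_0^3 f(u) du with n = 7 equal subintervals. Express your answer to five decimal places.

Δu = (3 − 0)/7 = 3/7.
Midpoints: 3/14, 9/14, 15/14, 1.5, 27/14, 33/14, 39/14.
f(3/14) = -6319/2744, f(9/14) = -7009/2744, f(15/14) = -1003/2744, f(1.5) = 6.625, f(27/14) = 57017/2744, f(33/14) = 121991/2744, f(39/14) = 219581/2744.
Sum = Δu · [f(3/14) + f(9/14) + f(15/14) + ...].
Sum ≈ 62.85459.

62.85459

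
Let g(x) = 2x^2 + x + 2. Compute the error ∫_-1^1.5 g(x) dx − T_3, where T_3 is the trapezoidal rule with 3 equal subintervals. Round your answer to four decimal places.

-0.5787

Exact integral: ∫_-1^1.5 g(x) dx ≈ 8.541667.
T_3 ≈ 9.120370.
Error ≈ 8.541667 − 9.120370 ≈ -0.5787.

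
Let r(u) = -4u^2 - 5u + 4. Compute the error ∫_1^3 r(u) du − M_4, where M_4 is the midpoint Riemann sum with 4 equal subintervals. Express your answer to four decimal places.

Exact integral: ∫_1^3 r(u) du ≈ -46.666667.
M_4 = -46.5.
Error ≈ -46.666667 − (-46.5) ≈ -0.1667.

-0.1667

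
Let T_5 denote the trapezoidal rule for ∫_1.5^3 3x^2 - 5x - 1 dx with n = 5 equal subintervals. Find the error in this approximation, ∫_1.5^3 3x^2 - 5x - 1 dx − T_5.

-0.0675

Exact integral: ∫_1.5^3 f(x) dx = 5.25.
T_5 = 5.3175.
Error = 5.25 − 5.3175 = -0.0675.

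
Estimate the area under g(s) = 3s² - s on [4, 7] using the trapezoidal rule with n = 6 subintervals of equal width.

Δs = (7 − 4)/6 = 0.5.
g(4) = 44, g(4.5) = 56.25, g(5) = 70, g(5.5) = 85.25, g(6) = 102, g(6.5) = 120.25, g(7) = 140.
T_6 = (Δs/2)·[g(s_0) + 2g(s_1) + ... + 2g(s_{5}) + g(s_6)].
Sum = 262.875.

262.875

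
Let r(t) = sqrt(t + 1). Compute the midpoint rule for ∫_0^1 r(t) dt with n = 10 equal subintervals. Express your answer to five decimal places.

1.21901

Δt = (1 − 0)/10 = 0.1.
Midpoints: 0.05, 0.15, 0.25, 0.35, 0.45, 0.55, 0.65, 0.75, 0.85, 0.95.
r(0.05) ≈ 1.02470, r(0.15) ≈ 1.07238, r(0.25) ≈ 1.11803, r(0.35) ≈ 1.16190, r(0.45) ≈ 1.20416, r(0.55) ≈ 1.24499, r(0.65) ≈ 1.28452, r(0.75) ≈ 1.32288, r(0.85) ≈ 1.36015, r(0.95) ≈ 1.39642.
Sum = Δt · [r(0.05) + r(0.15) + r(0.25) + ...].
Sum ≈ 1.21901.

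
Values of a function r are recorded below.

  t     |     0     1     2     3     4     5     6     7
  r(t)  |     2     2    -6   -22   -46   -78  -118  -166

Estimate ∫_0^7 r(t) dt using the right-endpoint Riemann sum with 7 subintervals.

-434

Δt = 1.
Sum = 1·[2 + (-6) + (-22) + (-46) + (-78) + (-118) + (-166)] = -434.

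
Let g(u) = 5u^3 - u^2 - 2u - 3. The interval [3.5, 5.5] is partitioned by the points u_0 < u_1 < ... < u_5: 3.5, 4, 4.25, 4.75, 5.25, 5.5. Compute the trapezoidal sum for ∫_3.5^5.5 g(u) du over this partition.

Subinterval widths: 0.5, 0.25, 0.5, 0.5, 0.25.
g(3.5) = 192.125, g(4) = 293, g(4.25) = 354.265625, g(4.75) = 500.796875, g(5.25) = 682.453125, g(5.5) = 787.625.
On each subinterval the trapezoid contributes (Δu_i/2)·[g(u_{i-1}) + g(u_i)].
Sum = 895.52734375.

895.52734375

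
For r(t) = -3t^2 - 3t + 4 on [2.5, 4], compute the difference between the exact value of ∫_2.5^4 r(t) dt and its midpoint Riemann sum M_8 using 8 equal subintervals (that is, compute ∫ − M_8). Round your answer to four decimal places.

-0.0132

Exact integral: ∫_2.5^4 r(t) dt = -57.
M_8 ≈ -56.986816.
Error ≈ -57 − (-56.986816) ≈ -0.0132.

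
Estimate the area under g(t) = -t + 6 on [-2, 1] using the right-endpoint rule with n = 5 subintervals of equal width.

Δt = (1 − (-2))/5 = 0.6.
Right endpoints: -1.4, -0.8, -0.2, 0.4, 1.
g(-1.4) = 7.4, g(-0.8) = 6.8, g(-0.2) = 6.2, g(0.4) = 5.6, g(1) = 5.
Sum = Δt · [g(-1.4) + g(-0.8) + g(-0.2) + g(0.4) + g(1)].
Sum = 18.6.

18.6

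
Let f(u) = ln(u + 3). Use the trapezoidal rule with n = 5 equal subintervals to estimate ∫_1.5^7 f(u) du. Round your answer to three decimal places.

10.745

Δu = (7 − 1.5)/5 = 1.1.
f(1.5) ≈ 1.504, f(2.6) ≈ 1.723, f(3.7) ≈ 1.902, f(4.8) ≈ 2.054, f(5.9) ≈ 2.186, f(7) ≈ 2.303.
T_5 = (Δu/2)·[f(u_0) + 2f(u_1) + ... + 2f(u_{4}) + f(u_5)].
Sum ≈ 10.745.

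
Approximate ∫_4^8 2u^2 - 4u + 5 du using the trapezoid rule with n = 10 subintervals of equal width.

222.88

Δu = (8 − 4)/10 = 0.4.
f(4) = 21, f(4.4) = 26.12, f(4.8) = 31.88, f(5.2) = 38.28, f(5.6) = 45.32, f(6) = 53, f(6.4) = 61.32, f(6.8) = 70.28, f(7.2) = 79.88, f(7.6) = 90.12, f(8) = 101.
T_10 = (Δu/2)·[f(u_0) + 2f(u_1) + ... + 2f(u_{9}) + f(u_10)].
Sum = 222.88.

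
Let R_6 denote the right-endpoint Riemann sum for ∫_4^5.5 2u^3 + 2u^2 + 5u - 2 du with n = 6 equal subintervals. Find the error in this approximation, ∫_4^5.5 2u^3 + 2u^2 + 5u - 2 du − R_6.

-30.5703125

Exact integral: ∫_4^5.5 f(u) du = 430.40625.
R_6 = 460.9765625.
Error = 430.40625 − 460.9765625 = -30.5703125.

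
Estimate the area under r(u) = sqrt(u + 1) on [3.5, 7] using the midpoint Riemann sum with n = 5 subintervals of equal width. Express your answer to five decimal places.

Δu = (7 − 3.5)/5 = 0.7.
Midpoints: 3.85, 4.55, 5.25, 5.95, 6.65.
r(3.85) ≈ 2.20227, r(4.55) ≈ 2.35584, r(5.25) ≈ 2.50000, r(5.95) ≈ 2.63629, r(6.65) ≈ 2.76586.
Sum = Δu · [r(3.85) + r(4.55) + r(5.25) + r(5.95) + r(6.65)].
Sum ≈ 8.72218.

8.72218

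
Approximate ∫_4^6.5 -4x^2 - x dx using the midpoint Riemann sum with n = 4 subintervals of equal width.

-293.6328125

Δx = (6.5 − 4)/4 = 0.625.
Midpoints: 4.3125, 4.9375, 5.5625, 6.1875.
f(4.3125) = -78.703125, f(4.9375) = -102.453125, f(5.5625) = -129.328125, f(6.1875) = -159.328125.
Sum = Δx · [f(4.3125) + f(4.9375) + f(5.5625) + f(6.1875)].
Sum = -293.6328125.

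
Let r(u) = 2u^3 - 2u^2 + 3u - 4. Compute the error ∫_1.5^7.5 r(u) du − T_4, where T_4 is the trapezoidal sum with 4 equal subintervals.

-56.25

Exact integral: ∫_1.5^7.5 r(u) du = 1357.5.
T_4 = 1413.75.
Error = 1357.5 − 1413.75 = -56.25.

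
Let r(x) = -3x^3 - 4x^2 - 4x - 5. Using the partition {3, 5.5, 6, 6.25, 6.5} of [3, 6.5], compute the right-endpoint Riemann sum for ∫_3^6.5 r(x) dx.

Subinterval widths: 2.5, 0.5, 0.25, 0.25.
Right endpoints: 5.5, 6, 6.25, 6.5.
r(5.5) = -647.125, r(6) = -821, r(6.25) = -918.671875, r(6.5) = -1023.875.
Sum = Σ Δx_i · r(x_i).
Sum = -2513.94921875.

-2513.94921875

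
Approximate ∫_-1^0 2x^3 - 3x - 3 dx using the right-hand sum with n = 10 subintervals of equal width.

Δx = (0 − (-1))/10 = 0.1.
Right endpoints: -0.9, -0.8, -0.7, -0.6, -0.5, -0.4, -0.3, -0.2, -0.1, 0.
f(-0.9) = -1.758, f(-0.8) = -1.624, f(-0.7) = -1.586, f(-0.6) = -1.632, f(-0.5) = -1.75, f(-0.4) = -1.928, f(-0.3) = -2.154, f(-0.2) = -2.416, f(-0.1) = -2.702, f(0) = -3.
Sum = Δx · [f(-0.9) + f(-0.8) + f(-0.7) + ...].
Sum = -2.055.

-2.055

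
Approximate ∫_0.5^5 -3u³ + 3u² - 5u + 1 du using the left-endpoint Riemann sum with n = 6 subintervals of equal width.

Δu = (5 − 0.5)/6 = 0.75.
Left endpoints: 0.5, 1.25, 2, 2.75, 3.5, 4.25.
f(0.5) = -1.125, f(1.25) = -6.421875, f(2) = -21, f(2.75) = -52.453125, f(3.5) = -108.375, f(4.25) = -196.359375.
Sum = Δu · [f(0.5) + f(1.25) + f(2) + ...].
Sum = -289.30078125.

-289.30078125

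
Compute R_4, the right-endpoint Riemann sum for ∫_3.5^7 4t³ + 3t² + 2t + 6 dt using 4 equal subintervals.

3214.8046875

Δt = (7 − 3.5)/4 = 0.875.
Right endpoints: 4.375, 5.25, 6.125, 7.
f(4.375) = 407.1328125, f(5.25) = 678, f(6.125) = 1049.9296875, f(7) = 1539.
Sum = Δt · [f(4.375) + f(5.25) + f(6.125) + f(7)].
Sum = 3214.8046875.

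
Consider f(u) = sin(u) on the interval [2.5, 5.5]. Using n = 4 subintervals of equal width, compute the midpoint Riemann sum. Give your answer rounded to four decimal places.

Δu = (5.5 − 2.5)/4 = 0.75.
Midpoints: 2.875, 3.625, 4.375, 5.125.
f(2.875) ≈ 0.2634, f(3.625) ≈ -0.4648, f(4.375) ≈ -0.9436, f(5.125) ≈ -0.9161.
Sum = Δu · [f(2.875) + f(3.625) + f(4.375) + f(5.125)].
Sum ≈ -1.5458.

-1.5458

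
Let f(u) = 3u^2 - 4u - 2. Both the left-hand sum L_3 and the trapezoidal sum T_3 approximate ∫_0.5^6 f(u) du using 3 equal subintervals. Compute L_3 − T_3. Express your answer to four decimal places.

-78.1458

L_3 ≈ 64.472222.
T_3 ≈ 142.618056.
L_3 − T_3 ≈ -78.1458.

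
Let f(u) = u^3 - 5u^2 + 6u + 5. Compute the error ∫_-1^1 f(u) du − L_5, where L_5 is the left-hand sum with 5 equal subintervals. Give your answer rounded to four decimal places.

Exact integral: ∫_-1^1 f(u) du ≈ 6.666667.
L_5 = 3.6.
Error ≈ 6.666667 − 3.6 ≈ 3.0667.

3.0667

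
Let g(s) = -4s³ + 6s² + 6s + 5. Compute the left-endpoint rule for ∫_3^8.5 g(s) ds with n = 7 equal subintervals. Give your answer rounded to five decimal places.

Δs = (8.5 − 3)/7 = 11/14.
Left endpoints: 3, 53/14, 32/7, 75/14, 43/7, 97/14, 54/7.
g(3) = -31, g(53/14) = -35438/343, g(32/7) = -76941/343, g(75/14) = -139135/343, g(43/7) = -226013/343, g(97/14) = -341568/343, g(54/7) = -489793/343.
Sum = Δs · [g(3) + g(53/14) + g(32/7) + ...].
Sum ≈ -3022.64286.

-3022.64286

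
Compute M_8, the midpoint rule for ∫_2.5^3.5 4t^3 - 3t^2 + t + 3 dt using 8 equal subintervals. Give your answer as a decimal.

Δt = (3.5 − 2.5)/8 = 0.125.
Midpoints: 2.5625, 2.6875, 2.8125, 2.9375, 3.0625, 3.1875, 3.3125, 3.4375.
f(2.5625) = 54445/1024, f(2.6875) = 63143/1024, f(2.8125) = 72777/1024, f(2.9375) = 83395/1024, f(3.0625) = 95045/1024, f(3.1875) = 107775/1024, f(3.3125) = 121633/1024, f(3.4375) = 136667/1024.
Sum = Δt · [f(2.5625) + f(2.6875) + f(2.8125) + ...].
Sum = 89.70703125.

89.70703125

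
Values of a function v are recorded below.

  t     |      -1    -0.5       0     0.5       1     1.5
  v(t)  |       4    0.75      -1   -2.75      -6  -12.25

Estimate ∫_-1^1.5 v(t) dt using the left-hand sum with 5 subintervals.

-2.5

Δt = 0.5.
Sum = 0.5·[4 + 0.75 + (-1) + (-2.75) + (-6)] = -2.5.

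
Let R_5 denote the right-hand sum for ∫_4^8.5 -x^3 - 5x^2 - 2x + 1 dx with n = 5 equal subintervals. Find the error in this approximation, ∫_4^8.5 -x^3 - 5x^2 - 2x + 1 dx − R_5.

392.596875

Exact integral: ∫_4^8.5 f(x) dx = -2209.640625.
R_5 = -2602.2375.
Error = -2209.640625 − (-2602.2375) = 392.596875.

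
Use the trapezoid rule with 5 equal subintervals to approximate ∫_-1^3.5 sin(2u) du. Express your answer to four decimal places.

Δu = (3.5 − (-1))/5 = 0.9.
f(-1) ≈ -0.9093, f(-0.1) ≈ -0.1987, f(0.8) ≈ 0.9996, f(1.7) ≈ -0.2555, f(2.6) ≈ -0.8835, f(3.5) ≈ 0.6570.
T_5 = (Δu/2)·[f(u_0) + 2f(u_1) + ... + 2f(u_{4}) + f(u_5)].
Sum ≈ -0.4178.

-0.4178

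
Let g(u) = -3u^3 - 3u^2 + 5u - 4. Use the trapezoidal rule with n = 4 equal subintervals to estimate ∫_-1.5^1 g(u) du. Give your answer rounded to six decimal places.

Δu = (1 − (-1.5))/4 = 0.625.
g(-1.5) = -8.125, g(-0.875) = -4435/512, g(-0.25) = -5.390625, g(0.375) = -1385/512, g(1) = -5.
T_4 = (Δu/2)·[g(u_0) + 2g(u_1) + 2g(u_2) + 2g(u_3) + g(u_4)].
Sum ≈ -14.575195.

-14.575195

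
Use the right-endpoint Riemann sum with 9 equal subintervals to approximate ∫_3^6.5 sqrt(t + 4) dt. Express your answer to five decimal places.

10.45094

Δt = (6.5 − 3)/9 = 7/18.
Right endpoints: 61/18, 34/9, 25/6, 41/9, 89/18, 16/3, 103/18, 55/9, 6.5.
f(61/18) ≈ 2.71825, f(34/9) ≈ 2.78887, f(25/6) ≈ 2.85774, f(41/9) ≈ 2.92499, f(89/18) ≈ 2.99073, f(16/3) ≈ 3.05505, f(103/18) ≈ 3.11805, f(55/9) ≈ 3.17980, f(6.5) ≈ 3.24037.
Sum = Δt · [f(61/18) + f(34/9) + f(25/6) + ...].
Sum ≈ 10.45094.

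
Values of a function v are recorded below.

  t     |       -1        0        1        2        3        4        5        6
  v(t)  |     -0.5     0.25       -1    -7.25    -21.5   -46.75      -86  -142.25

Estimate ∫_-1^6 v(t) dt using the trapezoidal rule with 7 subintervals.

-233.625

Δt = 1.
T_7 = (1/2)·[(-0.5) + 2·0.25 + 2·(-1) + 2·(-7.25) + 2·(-21.5) + 2·(-46.75) + 2·(-86) + (-142.25)] = -233.625.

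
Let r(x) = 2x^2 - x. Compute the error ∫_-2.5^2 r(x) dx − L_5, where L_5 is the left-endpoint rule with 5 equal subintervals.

-5.265

Exact integral: ∫_-2.5^2 r(x) dx = 16.875.
L_5 = 22.14.
Error = 16.875 − 22.14 = -5.265.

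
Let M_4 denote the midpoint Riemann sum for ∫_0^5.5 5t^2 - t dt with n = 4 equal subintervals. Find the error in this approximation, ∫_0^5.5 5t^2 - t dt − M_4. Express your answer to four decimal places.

Exact integral: ∫_0^5.5 f(t) dt ≈ 262.166667.
M_4 ≈ 257.833984.
Error ≈ 262.166667 − 257.833984 ≈ 4.3327.

4.3327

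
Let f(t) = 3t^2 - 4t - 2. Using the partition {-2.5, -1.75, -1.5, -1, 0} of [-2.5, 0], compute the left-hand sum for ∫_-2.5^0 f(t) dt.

33.984375

Subinterval widths: 0.75, 0.25, 0.5, 1.
Left endpoints: -2.5, -1.75, -1.5, -1.
f(-2.5) = 26.75, f(-1.75) = 14.1875, f(-1.5) = 10.75, f(-1) = 5.
Sum = Σ Δt_i · f(t_i).
Sum = 33.984375.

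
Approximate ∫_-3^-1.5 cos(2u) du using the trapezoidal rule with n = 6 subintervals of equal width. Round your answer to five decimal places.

Δu = (-1.5 − (-3))/6 = 0.25.
f(-3) ≈ 0.96017, f(-2.75) ≈ 0.70867, f(-2.5) ≈ 0.28366, f(-2.25) ≈ -0.21080, f(-2) ≈ -0.65364, f(-1.75) ≈ -0.93646, f(-1.5) ≈ -0.98999.
T_6 = (Δu/2)·[f(u_0) + 2f(u_1) + ... + 2f(u_{5}) + f(u_6)].
Sum ≈ -0.20587.

-0.20587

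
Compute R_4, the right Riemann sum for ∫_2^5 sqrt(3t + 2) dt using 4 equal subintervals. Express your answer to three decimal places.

Δt = (5 − 2)/4 = 0.75.
Right endpoints: 2.75, 3.5, 4.25, 5.
f(2.75) ≈ 3.202, f(3.5) ≈ 3.536, f(4.25) ≈ 3.841, f(5) ≈ 4.123.
Sum = Δt · [f(2.75) + f(3.5) + f(4.25) + f(5)].
Sum ≈ 11.026.

11.026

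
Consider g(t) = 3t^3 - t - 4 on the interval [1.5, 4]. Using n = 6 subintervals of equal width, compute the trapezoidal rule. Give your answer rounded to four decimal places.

Δt = (4 − 1.5)/6 = 5/12.
g(1.5) = 4.625, g(23/12) = 8759/576, g(7/3) = 286/9, g(2.75) = 55.640625, g(19/6) = 6343/72, g(43/12) = 75139/576, g(4) = 184.
T_6 = (Δt/2)·[g(t_0) + 2g(t_1) + ... + 2g(t_{5}) + g(t_6)].
Sum ≈ 173.1185.

173.1185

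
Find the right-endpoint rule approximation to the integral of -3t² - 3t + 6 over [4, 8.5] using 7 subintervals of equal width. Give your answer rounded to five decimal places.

Δt = (8.5 − 4)/7 = 9/14.
Right endpoints: 65/14, 37/7, 83/14, 46/7, 101/14, 55/7, 8.5.
f(65/14) = -14229/196, f(37/7) = -4590/49, f(83/14) = -22977/196, f(46/7) = -7020/49, f(101/14) = -33669/196, f(55/7) = -9936/49, f(8.5) = -236.25.
Sum = Δt · [f(65/14) + f(37/7) + f(83/14) + ...].
Sum ≈ -667.01020.

-667.01020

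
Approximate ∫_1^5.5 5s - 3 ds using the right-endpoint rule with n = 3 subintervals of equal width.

Δs = (5.5 − 1)/3 = 1.5.
Right endpoints: 2.5, 4, 5.5.
f(2.5) = 9.5, f(4) = 17, f(5.5) = 24.5.
Sum = Δs · [f(2.5) + f(4) + f(5.5)].
Sum = 76.5.

76.5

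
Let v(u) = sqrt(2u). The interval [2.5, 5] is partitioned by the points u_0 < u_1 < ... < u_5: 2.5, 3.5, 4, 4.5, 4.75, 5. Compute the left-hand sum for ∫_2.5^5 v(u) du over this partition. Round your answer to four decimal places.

6.4937

Subinterval widths: 1, 0.5, 0.5, 0.25, 0.25.
Left endpoints: 2.5, 3.5, 4, 4.5, 4.75.
v(2.5) ≈ 2.2361, v(3.5) ≈ 2.6458, v(4) ≈ 2.8284, v(4.5) ≈ 3.0000, v(4.75) ≈ 3.0822.
Sum = Σ Δu_i · v(u_i).
Sum ≈ 6.4937.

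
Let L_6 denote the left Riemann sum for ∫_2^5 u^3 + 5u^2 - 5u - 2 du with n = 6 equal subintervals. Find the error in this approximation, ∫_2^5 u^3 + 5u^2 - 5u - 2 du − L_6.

Exact integral: ∫_2^5 f(u) du = 288.75.
L_6 = 238.9375.
Error = 288.75 − 238.9375 = 49.8125.

49.8125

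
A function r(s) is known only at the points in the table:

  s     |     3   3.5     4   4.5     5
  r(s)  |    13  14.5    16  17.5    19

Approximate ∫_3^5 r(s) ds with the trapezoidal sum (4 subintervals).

32

Δs = 0.5.
T_4 = (0.5/2)·[13 + 2·14.5 + 2·16 + 2·17.5 + 19] = 32.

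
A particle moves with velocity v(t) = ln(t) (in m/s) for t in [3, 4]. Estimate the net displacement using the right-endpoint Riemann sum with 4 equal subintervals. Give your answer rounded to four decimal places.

Δt = (4 − 3)/4 = 0.25.
Right endpoints: 3.25, 3.5, 3.75, 4.
v(3.25) ≈ 1.1787, v(3.5) ≈ 1.2528, v(3.75) ≈ 1.3218, v(4) ≈ 1.3863.
Sum = Δt · [v(3.25) + v(3.5) + v(3.75) + v(4)].
Sum ≈ 1.2849.

1.2849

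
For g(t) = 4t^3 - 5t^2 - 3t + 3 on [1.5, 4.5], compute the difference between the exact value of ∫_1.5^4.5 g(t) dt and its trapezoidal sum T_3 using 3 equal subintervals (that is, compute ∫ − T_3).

-15.5

Exact integral: ∫_1.5^4.5 g(t) dt = 240.75.
T_3 = 256.25.
Error = 240.75 − 256.25 = -15.5.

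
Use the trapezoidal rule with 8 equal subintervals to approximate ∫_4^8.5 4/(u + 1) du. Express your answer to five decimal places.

2.57046

Δu = (8.5 − 4)/8 = 0.5625.
f(4) = 0.8, f(4.5625) = 64/89, f(5.125) = 32/49, f(5.6875) = 64/107, f(6.25) = 16/29, f(6.8125) = 0.512, f(7.375) = 32/67, f(7.9375) = 64/143, f(8.5) = 8/19.
T_8 = (Δu/2)·[f(u_0) + 2f(u_1) + ... + 2f(u_{7}) + f(u_8)].
Sum ≈ 2.57046.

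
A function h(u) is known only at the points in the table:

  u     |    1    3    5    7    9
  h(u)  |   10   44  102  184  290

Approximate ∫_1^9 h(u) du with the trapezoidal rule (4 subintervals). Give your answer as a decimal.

960

Δu = 2.
T_4 = (2/2)·[10 + 2·44 + 2·102 + 2·184 + 290] = 960.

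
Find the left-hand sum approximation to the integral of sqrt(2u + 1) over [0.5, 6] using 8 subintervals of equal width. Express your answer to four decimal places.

Δu = (6 − 0.5)/8 = 0.6875.
Left endpoints: 0.5, 1.1875, 1.875, 2.5625, 3.25, 3.9375, 4.625, 5.3125.
f(0.5) ≈ 1.4142, f(1.1875) ≈ 1.8371, f(1.875) ≈ 2.1794, f(2.5625) ≈ 2.4749, f(3.25) ≈ 2.7386, f(3.9375) ≈ 2.9791, f(4.625) ≈ 3.2016, f(5.3125) ≈ 3.4095.
Sum = Δu · [f(0.5) + f(1.1875) + f(1.875) + ...].
Sum ≈ 13.9112.

13.9112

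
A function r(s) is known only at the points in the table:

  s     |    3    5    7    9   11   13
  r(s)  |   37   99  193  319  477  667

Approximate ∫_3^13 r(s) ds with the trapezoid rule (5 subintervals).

2880

Δs = 2.
T_5 = (2/2)·[37 + 2·99 + 2·193 + 2·319 + 2·477 + 667] = 2880.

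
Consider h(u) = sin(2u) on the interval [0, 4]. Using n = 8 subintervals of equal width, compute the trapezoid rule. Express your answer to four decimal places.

Δu = (4 − 0)/8 = 0.5.
h(0) ≈ 0.0000, h(0.5) ≈ 0.8415, h(1) ≈ 0.9093, h(1.5) ≈ 0.1411, h(2) ≈ -0.7568, h(2.5) ≈ -0.9589, h(3) ≈ -0.2794, h(3.5) ≈ 0.6570, h(4) ≈ 0.9894.
T_8 = (Δu/2)·[h(u_0) + 2h(u_1) + ... + 2h(u_{7}) + h(u_8)].
Sum ≈ 0.5242.

0.5242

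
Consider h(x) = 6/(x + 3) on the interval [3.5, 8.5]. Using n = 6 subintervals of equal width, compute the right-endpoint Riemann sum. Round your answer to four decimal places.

Δx = (8.5 − 3.5)/6 = 5/6.
Right endpoints: 13/3, 31/6, 6, 41/6, 23/3, 8.5.
h(13/3) = 9/11, h(31/6) = 36/49, h(6) = 2/3, h(41/6) = 36/59, h(23/3) = 0.5625, h(8.5) = 12/23.
Sum = Δx · [h(13/3) + h(31/6) + h(6) + ...].
Sum ≈ 3.2616.

3.2616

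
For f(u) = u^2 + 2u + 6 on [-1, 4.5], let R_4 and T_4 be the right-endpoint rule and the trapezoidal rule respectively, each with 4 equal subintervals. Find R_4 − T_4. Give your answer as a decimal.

20.796875

R_4 = 105.48828125.
T_4 = 84.69140625.
R_4 − T_4 = 20.796875.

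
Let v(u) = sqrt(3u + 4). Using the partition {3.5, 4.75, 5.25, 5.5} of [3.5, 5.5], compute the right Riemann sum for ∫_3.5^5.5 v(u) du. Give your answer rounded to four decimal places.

8.6940

Subinterval widths: 1.25, 0.5, 0.25.
Right endpoints: 4.75, 5.25, 5.5.
v(4.75) ≈ 4.2720, v(5.25) ≈ 4.4441, v(5.5) ≈ 4.5277.
Sum = Σ Δu_i · v(u_i).
Sum ≈ 8.6940.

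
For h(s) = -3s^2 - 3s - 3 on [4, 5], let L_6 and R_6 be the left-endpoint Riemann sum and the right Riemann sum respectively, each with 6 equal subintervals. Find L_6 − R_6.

L_6 ≈ -75.01389.
R_6 ≈ -80.01389.
L_6 − R_6 = 5.

5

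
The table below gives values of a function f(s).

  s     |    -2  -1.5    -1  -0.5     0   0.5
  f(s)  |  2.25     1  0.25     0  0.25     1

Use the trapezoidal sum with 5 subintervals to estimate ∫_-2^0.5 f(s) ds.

Δs = 0.5.
T_5 = (0.5/2)·[2.25 + 2·1 + 2·0.25 + 2·0 + 2·0.25 + 1] = 1.5625.

1.5625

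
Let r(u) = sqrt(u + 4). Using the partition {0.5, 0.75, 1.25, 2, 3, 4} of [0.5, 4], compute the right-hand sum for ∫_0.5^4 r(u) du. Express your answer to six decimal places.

Subinterval widths: 0.25, 0.5, 0.75, 1, 1.
Right endpoints: 0.75, 1.25, 2, 3, 4.
r(0.75) ≈ 2.179449, r(1.25) ≈ 2.291288, r(2) ≈ 2.449490, r(3) ≈ 2.645751, r(4) ≈ 2.828427.
Sum = Σ Δu_i · r(u_i).
Sum ≈ 9.001802.

9.001802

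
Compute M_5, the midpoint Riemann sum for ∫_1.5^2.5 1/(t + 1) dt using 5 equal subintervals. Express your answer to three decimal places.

Δt = (2.5 − 1.5)/5 = 0.2.
Midpoints: 1.6, 1.8, 2, 2.2, 2.4.
f(1.6) = 5/13, f(1.8) = 5/14, f(2) = 1/3, f(2.2) = 0.3125, f(2.4) = 5/17.
Sum = Δt · [f(1.6) + f(1.8) + f(2) + f(2.2) + f(2.4)].
Sum ≈ 0.336.

0.336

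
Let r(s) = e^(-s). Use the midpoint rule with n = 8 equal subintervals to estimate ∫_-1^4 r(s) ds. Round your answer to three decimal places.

2.657

Δs = (4 − (-1))/8 = 0.625.
Midpoints: -0.6875, -0.0625, 0.5625, 1.1875, 1.8125, 2.4375, 3.0625, 3.6875.
r(-0.6875) ≈ 1.989, r(-0.0625) ≈ 1.064, r(0.5625) ≈ 0.570, r(1.1875) ≈ 0.305, r(1.8125) ≈ 0.163, r(2.4375) ≈ 0.087, r(3.0625) ≈ 0.047, r(3.6875) ≈ 0.025.
Sum = Δs · [r(-0.6875) + r(-0.0625) + r(0.5625) + ...].
Sum ≈ 2.657.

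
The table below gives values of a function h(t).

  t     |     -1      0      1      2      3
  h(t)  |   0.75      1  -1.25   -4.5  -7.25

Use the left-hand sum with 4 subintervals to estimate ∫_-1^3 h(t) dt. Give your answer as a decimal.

-4

Δt = 1.
Sum = 1·[0.75 + 1 + (-1.25) + (-4.5)] = -4.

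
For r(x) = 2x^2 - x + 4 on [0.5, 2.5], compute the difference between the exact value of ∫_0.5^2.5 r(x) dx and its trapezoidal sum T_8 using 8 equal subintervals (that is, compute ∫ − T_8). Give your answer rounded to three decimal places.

Exact integral: ∫_0.5^2.5 r(x) dx ≈ 15.33333.
T_8 = 15.375.
Error ≈ 15.33333 − 15.375 ≈ -0.042.

-0.042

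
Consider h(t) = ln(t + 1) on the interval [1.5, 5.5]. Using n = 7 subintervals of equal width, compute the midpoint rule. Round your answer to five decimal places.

5.87932

Δt = (5.5 − 1.5)/7 = 4/7.
Midpoints: 25/14, 33/14, 41/14, 3.5, 57/14, 65/14, 73/14.
h(25/14) ≈ 1.02450, h(33/14) ≈ 1.21109, h(41/14) ≈ 1.36828, h(3.5) ≈ 1.50408, h(57/14) ≈ 1.62362, h(65/14) ≈ 1.73039, h(73/14) ≈ 1.82685.
Sum = Δt · [h(25/14) + h(33/14) + h(41/14) + ...].
Sum ≈ 5.87932.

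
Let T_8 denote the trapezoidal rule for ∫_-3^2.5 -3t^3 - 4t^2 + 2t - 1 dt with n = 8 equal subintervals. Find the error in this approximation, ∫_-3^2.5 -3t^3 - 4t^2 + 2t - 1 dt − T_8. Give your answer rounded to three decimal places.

0.758

Exact integral: ∫_-3^2.5 f(t) dt ≈ -33.63021.
T_8 ≈ -34.38843.
Error ≈ -33.63021 − (-34.38843) ≈ 0.758.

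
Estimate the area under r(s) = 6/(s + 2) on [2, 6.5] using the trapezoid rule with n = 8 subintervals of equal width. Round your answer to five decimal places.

Δs = (6.5 − 2)/8 = 0.5625.
r(2) = 1.5, r(2.5625) = 96/73, r(3.125) = 48/41, r(3.6875) = 96/91, r(4.25) = 0.96, r(4.8125) = 96/109, r(5.375) = 48/59, r(5.9375) = 96/127, r(6.5) = 12/17.
T_8 = (Δs/2)·[r(s_0) + 2r(s_1) + ... + 2r(s_{7}) + r(s_8)].
Sum ≈ 4.53031.

4.53031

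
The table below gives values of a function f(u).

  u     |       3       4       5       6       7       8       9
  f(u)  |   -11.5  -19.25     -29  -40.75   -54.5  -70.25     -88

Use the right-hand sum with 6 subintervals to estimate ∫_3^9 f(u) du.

-301.75

Δu = 1.
Sum = 1·[(-19.25) + (-29) + (-40.75) + (-54.5) + (-70.25) + (-88)] = -301.75.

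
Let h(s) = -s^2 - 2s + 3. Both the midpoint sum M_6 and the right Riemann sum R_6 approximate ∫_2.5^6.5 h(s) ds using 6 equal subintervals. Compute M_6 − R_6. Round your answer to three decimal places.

M_6 ≈ -110.18519.
R_6 ≈ -125.29630.
M_6 − R_6 ≈ 15.111.

15.111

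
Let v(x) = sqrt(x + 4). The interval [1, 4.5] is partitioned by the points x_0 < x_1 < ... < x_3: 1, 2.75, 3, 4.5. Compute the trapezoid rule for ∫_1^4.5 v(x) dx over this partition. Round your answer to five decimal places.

Subinterval widths: 1.75, 0.25, 1.5.
v(1) ≈ 2.23607, v(2.75) ≈ 2.59808, v(3) ≈ 2.64575, v(4.5) ≈ 2.91548.
On each subinterval the trapezoid contributes (Δx_i/2)·[v(x_{i-1}) + v(x_i)].
Sum ≈ 9.05628.

9.05628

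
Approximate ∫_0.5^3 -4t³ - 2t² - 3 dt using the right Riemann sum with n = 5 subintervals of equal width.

Δt = (3 − 0.5)/5 = 0.5.
Right endpoints: 1, 1.5, 2, 2.5, 3.
f(1) = -9, f(1.5) = -21, f(2) = -43, f(2.5) = -78, f(3) = -129.
Sum = Δt · [f(1) + f(1.5) + f(2) + f(2.5) + f(3)].
Sum = -140.

-140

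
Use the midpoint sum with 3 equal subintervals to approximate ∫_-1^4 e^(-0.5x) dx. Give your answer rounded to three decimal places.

2.941

Δx = (4 − (-1))/3 = 5/3.
Midpoints: -1/6, 1.5, 19/6.
f(-1/6) ≈ 1.087, f(1.5) ≈ 0.472, f(19/6) ≈ 0.205.
Sum = Δx · [f(-1/6) + f(1.5) + f(19/6)].
Sum ≈ 2.941.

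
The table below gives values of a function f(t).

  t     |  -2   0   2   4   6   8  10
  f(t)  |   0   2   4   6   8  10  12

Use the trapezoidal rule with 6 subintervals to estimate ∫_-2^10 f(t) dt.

Δt = 2.
T_6 = (2/2)·[0 + 2·2 + 2·4 + 2·6 + 2·8 + 2·10 + 12] = 72.

72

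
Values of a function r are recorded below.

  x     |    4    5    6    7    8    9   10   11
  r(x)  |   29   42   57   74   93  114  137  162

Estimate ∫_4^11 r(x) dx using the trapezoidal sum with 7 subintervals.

Δx = 1.
T_7 = (1/2)·[29 + 2·42 + 2·57 + 2·74 + 2·93 + 2·114 + 2·137 + 162] = 612.5.

612.5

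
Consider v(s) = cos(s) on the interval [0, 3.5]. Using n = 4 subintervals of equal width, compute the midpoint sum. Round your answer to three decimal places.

-0.362

Δs = (3.5 − 0)/4 = 0.875.
Midpoints: 0.4375, 1.3125, 2.1875, 3.0625.
v(0.4375) ≈ 0.906, v(1.3125) ≈ 0.255, v(2.1875) ≈ -0.578, v(3.0625) ≈ -0.997.
Sum = Δs · [v(0.4375) + v(1.3125) + v(2.1875) + v(3.0625)].
Sum ≈ -0.362.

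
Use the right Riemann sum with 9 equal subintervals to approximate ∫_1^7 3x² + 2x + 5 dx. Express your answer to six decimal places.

Δx = (7 − 1)/9 = 2/3.
Right endpoints: 5/3, 7/3, 3, 11/3, 13/3, 5, 17/3, 19/3, 7.
f(5/3) = 50/3, f(7/3) = 26, f(3) = 38, f(11/3) = 158/3, f(13/3) = 70, f(5) = 90, f(17/3) = 338/3, f(19/3) = 138, f(7) = 166.
Sum = Δx · [f(5/3) + f(7/3) + f(3) + ...].
Sum ≈ 473.333333.

473.333333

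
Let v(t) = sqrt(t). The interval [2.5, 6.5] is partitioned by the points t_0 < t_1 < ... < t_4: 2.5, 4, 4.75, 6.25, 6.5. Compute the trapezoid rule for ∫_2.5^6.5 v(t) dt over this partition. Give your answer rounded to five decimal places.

8.39392

Subinterval widths: 1.5, 0.75, 1.5, 0.25.
v(2.5) ≈ 1.58114, v(4) ≈ 2.00000, v(4.75) ≈ 2.17945, v(6.25) ≈ 2.50000, v(6.5) ≈ 2.54951.
On each subinterval the trapezoid contributes (Δt_i/2)·[v(t_{i-1}) + v(t_i)].
Sum ≈ 8.39392.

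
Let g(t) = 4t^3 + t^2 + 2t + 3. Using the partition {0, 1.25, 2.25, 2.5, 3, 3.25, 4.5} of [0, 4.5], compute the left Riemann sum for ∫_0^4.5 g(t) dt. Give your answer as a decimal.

299.75

Subinterval widths: 1.25, 1, 0.25, 0.5, 0.25, 1.25.
Left endpoints: 0, 1.25, 2.25, 2.5, 3, 3.25.
g(0) = 3, g(1.25) = 14.875, g(2.25) = 58.125, g(2.5) = 76.75, g(3) = 126, g(3.25) = 157.375.
Sum = Σ Δt_i · g(t_i).
Sum = 299.75.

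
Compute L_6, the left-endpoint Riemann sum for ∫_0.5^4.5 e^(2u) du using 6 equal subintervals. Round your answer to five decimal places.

1933.02997

Δu = (4.5 − 0.5)/6 = 2/3.
Left endpoints: 0.5, 7/6, 11/6, 2.5, 19/6, 23/6.
f(0.5) ≈ 2.71828, f(7/6) ≈ 10.31226, f(11/6) ≈ 39.12128, f(2.5) ≈ 148.41316, f(19/6) ≈ 563.03024, f(23/6) ≈ 2135.94973.
Sum = Δu · [f(0.5) + f(7/6) + f(11/6) + ...].
Sum ≈ 1933.02997.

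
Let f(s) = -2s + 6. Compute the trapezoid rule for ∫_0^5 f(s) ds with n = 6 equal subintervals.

Δs = (5 − 0)/6 = 5/6.
f(0) = 6, f(5/6) = 13/3, f(5/3) = 8/3, f(2.5) = 1, f(10/3) = -2/3, f(25/6) = -7/3, f(5) = -4.
T_6 = (Δs/2)·[f(s_0) + 2f(s_1) + ... + 2f(s_{5}) + f(s_6)].
Sum = 5.

5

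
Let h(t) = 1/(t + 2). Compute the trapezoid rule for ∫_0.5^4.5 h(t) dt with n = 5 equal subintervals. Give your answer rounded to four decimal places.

Δt = (4.5 − 0.5)/5 = 0.8.
h(0.5) = 0.4, h(1.3) = 10/33, h(2.1) = 10/41, h(2.9) = 10/49, h(3.7) = 10/57, h(4.5) = 2/13.
T_5 = (Δt/2)·[h(t_0) + 2h(t_1) + ... + 2h(t_{4}) + h(t_5)].
Sum ≈ 0.9627.

0.9627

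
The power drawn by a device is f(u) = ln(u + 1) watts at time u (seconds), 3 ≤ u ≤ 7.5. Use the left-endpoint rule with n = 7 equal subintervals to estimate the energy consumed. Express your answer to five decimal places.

7.89855

Δu = (7.5 − 3)/7 = 9/14.
Left endpoints: 3, 51/14, 30/7, 69/14, 39/7, 87/14, 48/7.
f(3) ≈ 1.38629, f(51/14) ≈ 1.53533, f(30/7) ≈ 1.66501, f(69/14) ≈ 1.77978, f(39/7) ≈ 1.88273, f(87/14) ≈ 1.97606, f(48/7) ≈ 2.06142.
Sum = Δu · [f(3) + f(51/14) + f(30/7) + ...].
Sum ≈ 7.89855.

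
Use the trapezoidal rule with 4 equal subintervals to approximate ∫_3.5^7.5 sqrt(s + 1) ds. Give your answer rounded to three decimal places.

Δs = (7.5 − 3.5)/4 = 1.
f(3.5) ≈ 2.121, f(4.5) ≈ 2.345, f(5.5) ≈ 2.550, f(6.5) ≈ 2.739, f(7.5) ≈ 2.915.
T_4 = (Δs/2)·[f(s_0) + 2f(s_1) + 2f(s_2) + 2f(s_3) + f(s_4)].
Sum ≈ 10.152.

10.152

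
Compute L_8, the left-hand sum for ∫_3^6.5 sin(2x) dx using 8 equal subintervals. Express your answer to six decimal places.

-0.128376

Δx = (6.5 − 3)/8 = 0.4375.
Left endpoints: 3, 3.4375, 3.875, 4.3125, 4.75, 5.1875, 5.625, 6.0625.
f(3) ≈ -0.279415, f(3.4375) ≈ 0.557868, f(3.875) ≈ 0.994599, f(4.3125) ≈ 0.717201, f(4.75) ≈ -0.075151, f(5.1875) ≈ -0.813545, f(5.625) ≈ -0.967808, f(6.0625) ≈ -0.427179.
Sum = Δx · [f(3) + f(3.4375) + f(3.875) + ...].
Sum ≈ -0.128376.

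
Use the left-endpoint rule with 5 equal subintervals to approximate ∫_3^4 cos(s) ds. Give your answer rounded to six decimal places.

-0.928562

Δs = (4 − 3)/5 = 0.2.
Left endpoints: 3, 3.2, 3.4, 3.6, 3.8.
f(3) ≈ -0.989992, f(3.2) ≈ -0.998295, f(3.4) ≈ -0.966798, f(3.6) ≈ -0.896758, f(3.8) ≈ -0.790968.
Sum = Δs · [f(3) + f(3.2) + f(3.4) + f(3.6) + f(3.8)].
Sum ≈ -0.928562.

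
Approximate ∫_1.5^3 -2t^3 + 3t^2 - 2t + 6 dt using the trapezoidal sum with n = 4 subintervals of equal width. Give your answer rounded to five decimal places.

-12.46289

Δt = (3 − 1.5)/4 = 0.375.
f(1.5) = 3, f(1.875) = -0.38671875, f(2.25) = -6.09375, f(2.625) = -14.75390625, f(3) = -27.
T_4 = (Δt/2)·[f(t_0) + 2f(t_1) + 2f(t_2) + 2f(t_3) + f(t_4)].
Sum ≈ -12.46289.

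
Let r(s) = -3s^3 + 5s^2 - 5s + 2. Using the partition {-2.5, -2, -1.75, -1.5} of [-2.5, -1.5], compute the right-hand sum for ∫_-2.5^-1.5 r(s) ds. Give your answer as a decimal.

Subinterval widths: 0.5, 0.25, 0.25.
Right endpoints: -2, -1.75, -1.5.
r(-2) = 56, r(-1.75) = 42.140625, r(-1.5) = 30.875.
Sum = Σ Δs_i · r(s_i).
Sum = 46.25390625.

46.25390625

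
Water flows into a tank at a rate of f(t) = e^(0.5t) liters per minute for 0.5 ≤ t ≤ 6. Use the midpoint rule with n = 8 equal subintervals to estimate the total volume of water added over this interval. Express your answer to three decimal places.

Δt = (6 − 0.5)/8 = 0.6875.
Midpoints: 0.84375, 1.53125, 2.21875, 2.90625, 3.59375, 4.28125, 4.96875, 5.65625.
f(0.84375) ≈ 1.525, f(1.53125) ≈ 2.150, f(2.21875) ≈ 3.032, f(2.90625) ≈ 4.276, f(3.59375) ≈ 6.031, f(4.28125) ≈ 8.505, f(4.96875) ≈ 11.994, f(5.65625) ≈ 16.914.
Sum = Δt · [f(0.84375) + f(1.53125) + f(2.21875) + ...].
Sum ≈ 37.419.

37.419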